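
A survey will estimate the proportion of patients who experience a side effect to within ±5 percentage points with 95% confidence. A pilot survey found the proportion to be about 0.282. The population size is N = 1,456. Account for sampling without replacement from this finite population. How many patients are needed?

For a proportion with margin E = 0.05 at 95% confidence, z = 1.960.
n = p̂(1−p̂)(z/E)² = 0.282 × 0.718 × (1.960/0.05)² = 311.13 — call this n₀.
Finite-population correction with N = 1,456: n = n₀ / (1 + (n₀−1)/N) = 311.13 / 1.213 = 256.50
Round up: n = 257.

257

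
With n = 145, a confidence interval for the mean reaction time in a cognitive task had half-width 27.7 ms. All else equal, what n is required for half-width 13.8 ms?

Margin of error scales as 1/√n, so n₂ = n₁·(E₁/E₂)².
n₂ = 145 × (27.7/13.8)² = 145 × 4.029 = 584.21
Round up: n₂ = 585.

585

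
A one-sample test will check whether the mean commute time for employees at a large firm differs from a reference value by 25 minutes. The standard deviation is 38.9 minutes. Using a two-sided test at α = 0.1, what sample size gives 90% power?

n = 21

For a one-sample z-test, n = ((z_{α/2} + z_β)·σ/δ)².
z_{α/2} = 1.645 (two-sided α = 0.1); z_β = 1.282 (power 90% → β = 0.1).
n = (2.927 × 38.9 / 25)² = 20.74
Round up: n = 21.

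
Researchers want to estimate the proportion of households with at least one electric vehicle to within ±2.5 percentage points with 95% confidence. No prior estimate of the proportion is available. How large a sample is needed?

For a proportion with margin E = 0.025 at 95% confidence, z = 1.960.
With no prior estimate, use p = 0.5, which maximizes p(1−p) at 0.25.
n = 0.25 × (z/E)² = 0.25 × (1.960/0.025)² = 1536.64
Round up: n = 1537.

n = 1537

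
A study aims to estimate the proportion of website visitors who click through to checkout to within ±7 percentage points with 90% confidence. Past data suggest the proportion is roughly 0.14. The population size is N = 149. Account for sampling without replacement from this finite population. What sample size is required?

n = 47

For a proportion with margin E = 0.07 at 90% confidence, z = 1.645.
n = p̂(1−p̂)(z/E)² = 0.14 × 0.86 × (1.645/0.07)² = 66.49 — call this n₀.
Finite-population correction with N = 149: n = n₀ / (1 + (n₀−1)/N) = 66.49 / 1.44 = 46.17
Round up: n = 47.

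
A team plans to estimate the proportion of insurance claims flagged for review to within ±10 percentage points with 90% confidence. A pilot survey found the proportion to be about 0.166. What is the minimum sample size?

38

For a proportion with margin E = 0.1 at 90% confidence, z = 1.645.
n = p̂(1−p̂)(z/E)² = 0.166 × 0.834 × (1.645/0.1)² = 37.46
Round up: n = 38.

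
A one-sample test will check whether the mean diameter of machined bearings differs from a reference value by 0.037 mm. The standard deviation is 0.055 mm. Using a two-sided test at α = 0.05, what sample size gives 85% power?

For a one-sample z-test, n = ((z_{α/2} + z_β)·σ/δ)².
z_{α/2} = 1.960 (two-sided α = 0.05); z_β = 1.036 (power 85% → β = 0.15).
n = (2.996 × 0.055 / 0.037)² = 19.83
Round up: n = 20.

n = 20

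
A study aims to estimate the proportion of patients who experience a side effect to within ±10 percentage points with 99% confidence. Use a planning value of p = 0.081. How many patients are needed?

For a proportion with margin E = 0.1 at 99% confidence, z = 2.576.
n = p̂(1−p̂)(z/E)² = 0.081 × 0.919 × (2.576/0.1)² = 49.40
Round up: n = 50.

n = 50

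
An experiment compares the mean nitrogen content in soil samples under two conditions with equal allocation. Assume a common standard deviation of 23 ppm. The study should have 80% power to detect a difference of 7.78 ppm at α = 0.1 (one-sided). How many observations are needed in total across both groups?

158 total

For two equal groups, n per group = 2·((z_α + z_β)·σ/δ)².
z_α = 1.282; z_β = 0.842 (power 80%).
n = 2 × (2.124 × 23 / 7.78)² = 2 × 39.43 = 78.86
Round up: n = 79 per group.
Total across both groups: 2 × 79 = 158.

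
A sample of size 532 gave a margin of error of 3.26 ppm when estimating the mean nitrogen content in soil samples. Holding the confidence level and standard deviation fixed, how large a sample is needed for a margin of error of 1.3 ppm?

3346

Margin of error scales as 1/√n, so n₂ = n₁·(E₁/E₂)².
n₂ = 532 × (3.26/1.3)² = 532 × 6.289 = 3345.75
Round up: n₂ = 3346.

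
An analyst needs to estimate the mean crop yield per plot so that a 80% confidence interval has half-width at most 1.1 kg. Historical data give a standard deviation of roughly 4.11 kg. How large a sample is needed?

23

For a mean, the margin of error is E = z·σ/√n, so n = (zσ/E)².
At 80% confidence, z = 1.282.
n = (1.282 × 4.11 / 1.1)² = 22.94
Round up: n = 23.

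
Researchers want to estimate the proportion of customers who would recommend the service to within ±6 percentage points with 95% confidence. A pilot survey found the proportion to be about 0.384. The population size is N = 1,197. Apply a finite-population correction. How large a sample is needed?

For a proportion with margin E = 0.06 at 95% confidence, z = 1.960.
n = p̂(1−p̂)(z/E)² = 0.384 × 0.616 × (1.960/0.06)² = 252.42 — call this n₀.
Finite-population correction with N = 1,197: n = n₀ / (1 + (n₀−1)/N) = 252.42 / 1.21 = 208.61
Round up: n = 209.

209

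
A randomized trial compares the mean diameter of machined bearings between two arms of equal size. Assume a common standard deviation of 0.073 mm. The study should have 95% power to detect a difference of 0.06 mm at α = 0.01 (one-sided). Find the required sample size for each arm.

For two equal groups, n per group = 2·((z_α + z_β)·σ/δ)².
z_α = 2.326; z_β = 1.645 (power 95%).
n = 2 × (3.971 × 0.073 / 0.06)² = 2 × 23.34 = 46.68
Round up: n = 47 per group.

47 per group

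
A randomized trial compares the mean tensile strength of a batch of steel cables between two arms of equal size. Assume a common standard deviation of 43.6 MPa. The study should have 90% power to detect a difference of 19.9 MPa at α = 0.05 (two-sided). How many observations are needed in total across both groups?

202 total

For two equal groups, n per group = 2·((z_{α/2} + z_β)·σ/δ)².
z_{α/2} = 1.960; z_β = 1.282 (power 90%).
n = 2 × (3.242 × 43.6 / 19.9)² = 2 × 50.45 = 100.90
Round up: n = 101 per group.
Total across both groups: 2 × 101 = 202.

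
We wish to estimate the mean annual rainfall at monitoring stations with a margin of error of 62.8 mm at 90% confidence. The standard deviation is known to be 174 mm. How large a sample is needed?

For a mean, the margin of error is E = z·σ/√n, so n = (zσ/E)².
At 90% confidence, z = 1.645.
n = (1.645 × 174 / 62.8)² = 20.77
Round up: n = 21.

21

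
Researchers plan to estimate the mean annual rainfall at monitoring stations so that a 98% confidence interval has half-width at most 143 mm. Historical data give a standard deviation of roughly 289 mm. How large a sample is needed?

For a mean, the margin of error is E = z·σ/√n, so n = (zσ/E)².
At 98% confidence, z = 2.326.
n = (2.326 × 289 / 143)² = 22.10
Round up: n = 23.

23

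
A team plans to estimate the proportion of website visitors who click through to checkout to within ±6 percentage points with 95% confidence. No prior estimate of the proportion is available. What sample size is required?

For a proportion with margin E = 0.06 at 95% confidence, z = 1.960.
With no prior estimate, use p = 0.5, which maximizes p(1−p) at 0.25.
n = 0.25 × (z/E)² = 0.25 × (1.960/0.06)² = 266.78
Round up: n = 267.

267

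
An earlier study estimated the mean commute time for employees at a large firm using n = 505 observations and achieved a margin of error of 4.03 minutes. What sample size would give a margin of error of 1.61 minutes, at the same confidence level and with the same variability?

Margin of error scales as 1/√n, so n₂ = n₁·(E₁/E₂)².
n₂ = 505 × (4.03/1.61)² = 505 × 6.266 = 3164.33
Round up: n₂ = 3165.

n = 3165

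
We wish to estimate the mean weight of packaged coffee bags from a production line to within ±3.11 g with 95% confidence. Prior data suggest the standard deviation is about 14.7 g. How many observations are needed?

n = 86

For a mean, the margin of error is E = z·σ/√n, so n = (zσ/E)².
At 95% confidence, z = 1.960.
n = (1.960 × 14.7 / 3.11)² = 85.83
Round up: n = 86.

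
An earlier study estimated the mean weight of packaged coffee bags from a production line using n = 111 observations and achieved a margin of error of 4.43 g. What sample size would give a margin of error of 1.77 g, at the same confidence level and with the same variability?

n = 696

Margin of error scales as 1/√n, so n₂ = n₁·(E₁/E₂)².
n₂ = 111 × (4.43/1.77)² = 111 × 6.264 = 695.30
Round up: n₂ = 696.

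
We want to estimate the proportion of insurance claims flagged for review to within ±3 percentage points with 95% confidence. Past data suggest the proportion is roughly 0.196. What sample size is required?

For a proportion with margin E = 0.03 at 95% confidence, z = 1.960.
n = p̂(1−p̂)(z/E)² = 0.196 × 0.804 × (1.960/0.03)² = 672.64
Round up: n = 673.

673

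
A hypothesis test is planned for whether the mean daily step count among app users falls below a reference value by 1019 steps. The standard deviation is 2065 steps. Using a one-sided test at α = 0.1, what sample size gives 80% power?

19

For a one-sample z-test, n = ((z_α + z_β)·σ/δ)².
z_α = 1.282 (one-sided α = 0.1); z_β = 0.842 (power 80% → β = 0.2).
n = (2.124 × 2065 / 1019)² = 18.53
Round up: n = 19.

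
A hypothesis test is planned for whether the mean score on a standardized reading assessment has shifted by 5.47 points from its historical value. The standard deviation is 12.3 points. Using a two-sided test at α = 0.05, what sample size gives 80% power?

For a one-sample z-test, n = ((z_{α/2} + z_β)·σ/δ)².
z_{α/2} = 1.960 (two-sided α = 0.05); z_β = 0.842 (power 80% → β = 0.2).
n = (2.802 × 12.3 / 5.47)² = 39.70
Round up: n = 40.

n = 40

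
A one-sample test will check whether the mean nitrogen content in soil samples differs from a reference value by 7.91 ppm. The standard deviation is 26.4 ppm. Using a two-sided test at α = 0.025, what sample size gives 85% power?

For a one-sample z-test, n = ((z_{α/2} + z_β)·σ/δ)².
z_{α/2} = 2.241 (two-sided α = 0.025); z_β = 1.036 (power 85% → β = 0.15).
n = (3.277 × 26.4 / 7.91)² = 119.62
Round up: n = 120.

120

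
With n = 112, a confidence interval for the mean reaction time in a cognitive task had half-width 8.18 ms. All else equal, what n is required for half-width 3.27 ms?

Margin of error scales as 1/√n, so n₂ = n₁·(E₁/E₂)².
n₂ = 112 × (8.18/3.27)² = 112 × 6.258 = 700.90
Round up: n₂ = 701.

701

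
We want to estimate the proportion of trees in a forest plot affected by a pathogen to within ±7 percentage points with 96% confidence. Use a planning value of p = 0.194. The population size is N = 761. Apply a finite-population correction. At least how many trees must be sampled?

For a proportion with margin E = 0.07 at 96% confidence, z = 2.054.
n = p̂(1−p̂)(z/E)² = 0.194 × 0.806 × (2.054/0.07)² = 134.63 — call this n₀.
Finite-population correction with N = 761: n = n₀ / (1 + (n₀−1)/N) = 134.63 / 1.176 = 114.48
Round up: n = 115.

115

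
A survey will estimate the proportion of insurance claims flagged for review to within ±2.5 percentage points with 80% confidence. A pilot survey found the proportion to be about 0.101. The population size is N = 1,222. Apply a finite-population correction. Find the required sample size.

For a proportion with margin E = 0.025 at 80% confidence, z = 1.282.
n = p̂(1−p̂)(z/E)² = 0.101 × 0.899 × (1.282/0.025)² = 238.77 — call this n₀.
Finite-population correction with N = 1,222: n = n₀ / (1 + (n₀−1)/N) = 238.77 / 1.195 = 199.81
Round up: n = 200.

200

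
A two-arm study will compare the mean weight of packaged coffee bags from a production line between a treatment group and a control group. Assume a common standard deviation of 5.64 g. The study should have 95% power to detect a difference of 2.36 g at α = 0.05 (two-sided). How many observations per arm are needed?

149 per group

For two equal groups, n per group = 2·((z_{α/2} + z_β)·σ/δ)².
z_{α/2} = 1.960; z_β = 1.645 (power 95%).
n = 2 × (3.605 × 5.64 / 2.36)² = 2 × 74.22 = 148.44
Round up: n = 149 per group.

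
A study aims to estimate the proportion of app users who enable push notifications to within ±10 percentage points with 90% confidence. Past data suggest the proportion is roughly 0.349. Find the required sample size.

62

For a proportion with margin E = 0.1 at 90% confidence, z = 1.645.
n = p̂(1−p̂)(z/E)² = 0.349 × 0.651 × (1.645/0.1)² = 61.48
Round up: n = 62.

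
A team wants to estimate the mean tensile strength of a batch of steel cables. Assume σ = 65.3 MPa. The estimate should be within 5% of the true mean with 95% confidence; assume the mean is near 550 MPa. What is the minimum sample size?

22

For a mean, the margin of error is E = z·σ/√n, so n = (zσ/E)².
At 95% confidence, z = 1.960.
E = 5% of 550 = 27.5 MPa.
n = (1.960 × 65.3 / 27.5)² = 21.66
Round up: n = 22.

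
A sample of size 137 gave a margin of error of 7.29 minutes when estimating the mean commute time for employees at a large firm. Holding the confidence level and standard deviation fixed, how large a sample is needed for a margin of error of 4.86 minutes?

n = 309

Margin of error scales as 1/√n, so n₂ = n₁·(E₁/E₂)².
n₂ = 137 × (7.29/4.86)² = 137 × 2.25 = 308.25
Round up: n₂ = 309.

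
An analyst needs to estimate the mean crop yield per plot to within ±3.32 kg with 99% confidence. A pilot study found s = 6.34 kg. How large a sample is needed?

For a mean, the margin of error is E = z·σ/√n, so n = (zσ/E)².
At 99% confidence, z = 2.576.
n = (2.576 × 6.34 / 3.32)² = 24.20
Round up: n = 25.

n = 25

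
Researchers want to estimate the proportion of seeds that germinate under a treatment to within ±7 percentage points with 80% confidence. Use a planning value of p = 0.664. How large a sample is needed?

For a proportion with margin E = 0.07 at 80% confidence, z = 1.282.
n = p̂(1−p̂)(z/E)² = 0.664 × 0.336 × (1.282/0.07)² = 74.83
Round up: n = 75.

75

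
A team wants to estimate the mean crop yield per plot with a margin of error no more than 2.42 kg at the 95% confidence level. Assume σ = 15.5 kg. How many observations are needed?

For a mean, the margin of error is E = z·σ/√n, so n = (zσ/E)².
At 95% confidence, z = 1.960.
n = (1.960 × 15.5 / 2.42)² = 157.60
Round up: n = 158.

n = 158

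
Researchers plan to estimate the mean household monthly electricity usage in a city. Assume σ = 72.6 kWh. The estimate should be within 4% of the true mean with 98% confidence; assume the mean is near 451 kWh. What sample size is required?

For a mean, the margin of error is E = z·σ/√n, so n = (zσ/E)².
At 98% confidence, z = 2.326.
E = 4% of 451 = 18.04 kWh.
n = (2.326 × 72.6 / 18.04)² = 87.62
Round up: n = 88.

88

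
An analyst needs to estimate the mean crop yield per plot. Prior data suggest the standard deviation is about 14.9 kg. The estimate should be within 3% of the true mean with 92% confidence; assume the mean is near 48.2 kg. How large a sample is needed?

For a mean, the margin of error is E = z·σ/√n, so n = (zσ/E)².
At 92% confidence, z = 1.751.
E = 3% of 48.2 = 1.446 kg.
n = (1.751 × 14.9 / 1.446)² = 325.54
Round up: n = 326.

326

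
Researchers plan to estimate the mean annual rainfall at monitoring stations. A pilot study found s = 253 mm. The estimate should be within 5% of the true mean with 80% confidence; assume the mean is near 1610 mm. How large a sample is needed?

17

For a mean, the margin of error is E = z·σ/√n, so n = (zσ/E)².
At 80% confidence, z = 1.282.
E = 5% of 1610 = 80.5 mm.
n = (1.282 × 253 / 80.5)² = 16.23
Round up: n = 17.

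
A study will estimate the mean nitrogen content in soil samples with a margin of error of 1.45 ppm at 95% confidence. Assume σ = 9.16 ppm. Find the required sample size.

For a mean, the margin of error is E = z·σ/√n, so n = (zσ/E)².
At 95% confidence, z = 1.960.
n = (1.960 × 9.16 / 1.45)² = 153.31
Round up: n = 154.

154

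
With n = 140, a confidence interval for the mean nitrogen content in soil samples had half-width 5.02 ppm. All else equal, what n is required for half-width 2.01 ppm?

Margin of error scales as 1/√n, so n₂ = n₁·(E₁/E₂)².
n₂ = 140 × (5.02/2.01)² = 140 × 6.238 = 873.32
Round up: n₂ = 874.

874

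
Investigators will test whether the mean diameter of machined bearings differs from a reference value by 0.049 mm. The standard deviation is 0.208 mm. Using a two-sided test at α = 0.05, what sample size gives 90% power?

For a one-sample z-test, n = ((z_{α/2} + z_β)·σ/δ)².
z_{α/2} = 1.960 (two-sided α = 0.05); z_β = 1.282 (power 90% → β = 0.1).
n = (3.242 × 0.208 / 0.049)² = 189.39
Round up: n = 190.

190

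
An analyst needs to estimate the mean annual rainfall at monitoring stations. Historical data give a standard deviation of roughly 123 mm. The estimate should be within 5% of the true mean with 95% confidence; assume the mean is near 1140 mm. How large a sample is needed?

n = 18

For a mean, the margin of error is E = z·σ/√n, so n = (zσ/E)².
At 95% confidence, z = 1.960.
E = 5% of 1140 = 57 mm.
n = (1.960 × 123 / 57)² = 17.89
Round up: n = 18.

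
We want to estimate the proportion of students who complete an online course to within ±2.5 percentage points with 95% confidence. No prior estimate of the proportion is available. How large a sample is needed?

For a proportion with margin E = 0.025 at 95% confidence, z = 1.960.
With no prior estimate, use p = 0.5, which maximizes p(1−p) at 0.25.
n = 0.25 × (z/E)² = 0.25 × (1.960/0.025)² = 1536.64
Round up: n = 1537.

1537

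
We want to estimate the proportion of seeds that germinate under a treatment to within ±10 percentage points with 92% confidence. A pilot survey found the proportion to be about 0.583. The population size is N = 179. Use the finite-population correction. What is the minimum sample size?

For a proportion with margin E = 0.1 at 92% confidence, z = 1.751.
n = p̂(1−p̂)(z/E)² = 0.583 × 0.417 × (1.751/0.1)² = 74.54 — call this n₀.
Finite-population correction with N = 179: n = n₀ / (1 + (n₀−1)/N) = 74.54 / 1.411 = 52.83
Round up: n = 53.

n = 53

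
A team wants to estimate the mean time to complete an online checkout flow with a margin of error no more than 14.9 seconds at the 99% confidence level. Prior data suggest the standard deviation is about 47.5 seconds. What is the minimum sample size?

n = 68

For a mean, the margin of error is E = z·σ/√n, so n = (zσ/E)².
At 99% confidence, z = 2.576.
n = (2.576 × 47.5 / 14.9)² = 67.44
Round up: n = 68.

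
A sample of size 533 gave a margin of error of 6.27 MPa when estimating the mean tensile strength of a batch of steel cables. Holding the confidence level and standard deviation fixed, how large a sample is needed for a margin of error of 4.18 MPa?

1200

Margin of error scales as 1/√n, so n₂ = n₁·(E₁/E₂)².
n₂ = 533 × (6.27/4.18)² = 533 × 2.25 = 1199.25
Round up: n₂ = 1200.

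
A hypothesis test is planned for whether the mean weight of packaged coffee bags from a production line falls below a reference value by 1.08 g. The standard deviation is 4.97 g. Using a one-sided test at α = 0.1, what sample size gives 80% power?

For a one-sample z-test, n = ((z_α + z_β)·σ/δ)².
z_α = 1.282 (one-sided α = 0.1); z_β = 0.842 (power 80% → β = 0.2).
n = (2.124 × 4.97 / 1.08)² = 95.54
Round up: n = 96.

n = 96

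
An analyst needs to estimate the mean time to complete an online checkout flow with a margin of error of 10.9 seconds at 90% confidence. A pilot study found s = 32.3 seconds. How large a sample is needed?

24

For a mean, the margin of error is E = z·σ/√n, so n = (zσ/E)².
At 90% confidence, z = 1.645.
n = (1.645 × 32.3 / 10.9)² = 23.76
Round up: n = 24.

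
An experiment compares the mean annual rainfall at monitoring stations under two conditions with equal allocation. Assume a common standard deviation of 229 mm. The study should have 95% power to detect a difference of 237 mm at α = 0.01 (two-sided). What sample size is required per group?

For two equal groups, n per group = 2·((z_{α/2} + z_β)·σ/δ)².
z_{α/2} = 2.576; z_β = 1.645 (power 95%).
n = 2 × (4.221 × 229 / 237)² = 2 × 16.63 = 33.26
Round up: n = 34 per group.

34 per group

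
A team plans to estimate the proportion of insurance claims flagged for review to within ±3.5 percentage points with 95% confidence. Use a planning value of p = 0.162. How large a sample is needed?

426

For a proportion with margin E = 0.035 at 95% confidence, z = 1.960.
n = p̂(1−p̂)(z/E)² = 0.162 × 0.838 × (1.960/0.035)² = 425.73
Round up: n = 426.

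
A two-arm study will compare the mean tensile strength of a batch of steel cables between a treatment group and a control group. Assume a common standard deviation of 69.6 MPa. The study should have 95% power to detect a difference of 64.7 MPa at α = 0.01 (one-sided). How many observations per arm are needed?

37 per group

For two equal groups, n per group = 2·((z_α + z_β)·σ/δ)².
z_α = 2.326; z_β = 1.645 (power 95%).
n = 2 × (3.971 × 69.6 / 64.7)² = 2 × 18.25 = 36.50
Round up: n = 37 per group.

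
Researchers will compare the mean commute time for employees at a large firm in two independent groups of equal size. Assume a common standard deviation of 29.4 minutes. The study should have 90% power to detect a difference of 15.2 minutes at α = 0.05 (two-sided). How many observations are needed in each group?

For two equal groups, n per group = 2·((z_{α/2} + z_β)·σ/δ)².
z_{α/2} = 1.960; z_β = 1.282 (power 90%).
n = 2 × (3.242 × 29.4 / 15.2)² = 2 × 39.32 = 78.64
Round up: n = 79 per group.

79 per group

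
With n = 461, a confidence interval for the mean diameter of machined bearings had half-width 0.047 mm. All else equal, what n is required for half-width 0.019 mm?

2821

Margin of error scales as 1/√n, so n₂ = n₁·(E₁/E₂)².
n₂ = 461 × (0.047/0.019)² = 461 × 6.119 = 2820.86
Round up: n₂ = 2821.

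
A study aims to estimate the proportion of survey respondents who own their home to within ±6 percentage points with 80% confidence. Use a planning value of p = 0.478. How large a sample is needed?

114

For a proportion with margin E = 0.06 at 80% confidence, z = 1.282.
n = p̂(1−p̂)(z/E)² = 0.478 × 0.522 × (1.282/0.06)² = 113.91
Round up: n = 114.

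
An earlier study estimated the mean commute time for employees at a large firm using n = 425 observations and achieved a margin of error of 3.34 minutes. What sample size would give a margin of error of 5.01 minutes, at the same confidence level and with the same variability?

Margin of error scales as 1/√n, so n₂ = n₁·(E₁/E₂)².
n₂ = 425 × (3.34/5.01)² = 425 × 0.4444 = 188.87
Round up: n₂ = 189.

n = 189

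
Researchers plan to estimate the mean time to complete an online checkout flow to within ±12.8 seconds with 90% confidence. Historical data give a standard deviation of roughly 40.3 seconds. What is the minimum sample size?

27

For a mean, the margin of error is E = z·σ/√n, so n = (zσ/E)².
At 90% confidence, z = 1.645.
n = (1.645 × 40.3 / 12.8)² = 26.82
Round up: n = 27.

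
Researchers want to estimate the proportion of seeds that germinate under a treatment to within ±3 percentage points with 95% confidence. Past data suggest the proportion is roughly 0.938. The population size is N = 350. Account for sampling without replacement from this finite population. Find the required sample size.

For a proportion with margin E = 0.03 at 95% confidence, z = 1.960.
n = p̂(1−p̂)(z/E)² = 0.938 × 0.062 × (1.960/0.03)² = 248.24 — call this n₀.
Finite-population correction with N = 350: n = n₀ / (1 + (n₀−1)/N) = 248.24 / 1.706 = 145.51
Round up: n = 146.

n = 146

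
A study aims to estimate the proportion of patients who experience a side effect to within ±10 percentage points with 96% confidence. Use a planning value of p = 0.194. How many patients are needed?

66

For a proportion with margin E = 0.1 at 96% confidence, z = 2.054.
n = p̂(1−p̂)(z/E)² = 0.194 × 0.806 × (2.054/0.1)² = 65.97
Round up: n = 66.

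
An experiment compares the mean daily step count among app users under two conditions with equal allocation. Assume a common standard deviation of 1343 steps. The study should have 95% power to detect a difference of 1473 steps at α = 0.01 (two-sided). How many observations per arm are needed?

For two equal groups, n per group = 2·((z_{α/2} + z_β)·σ/δ)².
z_{α/2} = 2.576; z_β = 1.645 (power 95%).
n = 2 × (4.221 × 1343 / 1473)² = 2 × 14.81 = 29.62
Round up: n = 30 per group.

30 per group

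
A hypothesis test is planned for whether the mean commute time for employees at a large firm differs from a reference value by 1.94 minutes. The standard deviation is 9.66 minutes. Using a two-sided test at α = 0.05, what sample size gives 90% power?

n = 261

For a one-sample z-test, n = ((z_{α/2} + z_β)·σ/δ)².
z_{α/2} = 1.960 (two-sided α = 0.05); z_β = 1.282 (power 90% → β = 0.1).
n = (3.242 × 9.66 / 1.94)² = 260.60
Round up: n = 261.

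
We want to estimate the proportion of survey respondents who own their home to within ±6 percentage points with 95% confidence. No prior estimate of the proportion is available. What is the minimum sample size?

267

For a proportion with margin E = 0.06 at 95% confidence, z = 1.960.
With no prior estimate, use p = 0.5, which maximizes p(1−p) at 0.25.
n = 0.25 × (z/E)² = 0.25 × (1.960/0.06)² = 266.78
Round up: n = 267.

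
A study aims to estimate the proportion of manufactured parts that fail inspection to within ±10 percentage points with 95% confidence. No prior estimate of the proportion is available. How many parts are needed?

For a proportion with margin E = 0.1 at 95% confidence, z = 1.960.
With no prior estimate, use p = 0.5, which maximizes p(1−p) at 0.25.
n = 0.25 × (z/E)² = 0.25 × (1.960/0.1)² = 96.04
Round up: n = 97.

97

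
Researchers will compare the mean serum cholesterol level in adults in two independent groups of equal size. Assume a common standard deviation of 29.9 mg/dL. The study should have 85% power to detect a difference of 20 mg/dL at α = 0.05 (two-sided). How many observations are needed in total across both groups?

82 total

For two equal groups, n per group = 2·((z_{α/2} + z_β)·σ/δ)².
z_{α/2} = 1.960; z_β = 1.036 (power 85%).
n = 2 × (2.996 × 29.9 / 20)² = 2 × 20.06 = 40.12
Round up: n = 41 per group.
Total across both groups: 2 × 41 = 82.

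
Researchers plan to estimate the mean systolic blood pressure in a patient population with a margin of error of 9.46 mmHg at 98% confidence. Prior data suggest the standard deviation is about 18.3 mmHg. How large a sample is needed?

n = 21

For a mean, the margin of error is E = z·σ/√n, so n = (zσ/E)².
At 98% confidence, z = 2.326.
n = (2.326 × 18.3 / 9.46)² = 20.25
Round up: n = 21.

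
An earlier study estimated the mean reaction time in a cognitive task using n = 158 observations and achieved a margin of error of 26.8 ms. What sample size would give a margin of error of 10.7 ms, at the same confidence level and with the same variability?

Margin of error scales as 1/√n, so n₂ = n₁·(E₁/E₂)².
n₂ = 158 × (26.8/10.7)² = 158 × 6.273 = 991.13
Round up: n₂ = 992.

n = 992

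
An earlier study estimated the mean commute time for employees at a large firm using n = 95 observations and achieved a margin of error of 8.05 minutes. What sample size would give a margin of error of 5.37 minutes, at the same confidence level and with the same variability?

214

Margin of error scales as 1/√n, so n₂ = n₁·(E₁/E₂)².
n₂ = 95 × (8.05/5.37)² = 95 × 2.247 = 213.46
Round up: n₂ = 214.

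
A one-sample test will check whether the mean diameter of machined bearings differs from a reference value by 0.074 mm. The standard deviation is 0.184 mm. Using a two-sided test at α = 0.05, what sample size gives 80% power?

49

For a one-sample z-test, n = ((z_{α/2} + z_β)·σ/δ)².
z_{α/2} = 1.960 (two-sided α = 0.05); z_β = 0.842 (power 80% → β = 0.2).
n = (2.802 × 0.184 / 0.074)² = 48.54
Round up: n = 49.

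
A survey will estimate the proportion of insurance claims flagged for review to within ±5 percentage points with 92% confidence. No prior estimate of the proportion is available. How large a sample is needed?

For a proportion with margin E = 0.05 at 92% confidence, z = 1.751.
With no prior estimate, use p = 0.5, which maximizes p(1−p) at 0.25.
n = 0.25 × (z/E)² = 0.25 × (1.751/0.05)² = 306.60
Round up: n = 307.

307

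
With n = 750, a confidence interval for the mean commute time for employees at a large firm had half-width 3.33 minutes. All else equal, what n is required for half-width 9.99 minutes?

Margin of error scales as 1/√n, so n₂ = n₁·(E₁/E₂)².
n₂ = 750 × (3.33/9.99)² = 750 × 0.1111 = 83.33
Round up: n₂ = 84.

84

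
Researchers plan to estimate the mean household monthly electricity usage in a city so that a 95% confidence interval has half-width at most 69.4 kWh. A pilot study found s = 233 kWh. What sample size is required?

For a mean, the margin of error is E = z·σ/√n, so n = (zσ/E)².
At 95% confidence, z = 1.960.
n = (1.960 × 233 / 69.4)² = 43.30
Round up: n = 44.

44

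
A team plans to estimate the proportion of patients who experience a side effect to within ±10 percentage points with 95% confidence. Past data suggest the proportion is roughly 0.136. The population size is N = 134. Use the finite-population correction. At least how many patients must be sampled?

For a proportion with margin E = 0.1 at 95% confidence, z = 1.960.
n = p̂(1−p̂)(z/E)² = 0.136 × 0.864 × (1.960/0.1)² = 45.14 — call this n₀.
Finite-population correction with N = 134: n = n₀ / (1 + (n₀−1)/N) = 45.14 / 1.329 = 33.97
Round up: n = 34.

34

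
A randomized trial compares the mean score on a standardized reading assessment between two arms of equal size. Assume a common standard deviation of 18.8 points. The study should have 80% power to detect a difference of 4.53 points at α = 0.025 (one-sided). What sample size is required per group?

For two equal groups, n per group = 2·((z_α + z_β)·σ/δ)².
z_α = 1.960; z_β = 0.842 (power 80%).
n = 2 × (2.802 × 18.8 / 4.53)² = 2 × 135.22 = 270.44
Round up: n = 271 per group.

271 per group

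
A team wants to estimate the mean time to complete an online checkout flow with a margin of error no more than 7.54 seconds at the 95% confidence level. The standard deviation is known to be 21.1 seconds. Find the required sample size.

For a mean, the margin of error is E = z·σ/√n, so n = (zσ/E)².
At 95% confidence, z = 1.960.
n = (1.960 × 21.1 / 7.54)² = 30.08
Round up: n = 31.

31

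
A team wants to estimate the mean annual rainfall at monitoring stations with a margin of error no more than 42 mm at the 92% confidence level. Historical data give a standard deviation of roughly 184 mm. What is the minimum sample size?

For a mean, the margin of error is E = z·σ/√n, so n = (zσ/E)².
At 92% confidence, z = 1.751.
n = (1.751 × 184 / 42)² = 58.84
Round up: n = 59.

59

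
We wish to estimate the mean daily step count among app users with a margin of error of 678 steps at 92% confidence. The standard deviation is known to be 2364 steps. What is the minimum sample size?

38

For a mean, the margin of error is E = z·σ/√n, so n = (zσ/E)².
At 92% confidence, z = 1.751.
n = (1.751 × 2364 / 678)² = 37.27
Round up: n = 38.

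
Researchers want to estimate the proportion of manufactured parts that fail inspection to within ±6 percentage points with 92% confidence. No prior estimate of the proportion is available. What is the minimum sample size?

213

For a proportion with margin E = 0.06 at 92% confidence, z = 1.751.
With no prior estimate, use p = 0.5, which maximizes p(1−p) at 0.25.
n = 0.25 × (z/E)² = 0.25 × (1.751/0.06)² = 212.92
Round up: n = 213.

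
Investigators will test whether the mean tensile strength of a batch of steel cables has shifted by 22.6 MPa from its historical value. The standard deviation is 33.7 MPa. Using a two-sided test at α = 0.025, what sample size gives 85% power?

For a one-sample z-test, n = ((z_{α/2} + z_β)·σ/δ)².
z_{α/2} = 2.241 (two-sided α = 0.025); z_β = 1.036 (power 85% → β = 0.15).
n = (3.277 × 33.7 / 22.6)² = 23.88
Round up: n = 24.

n = 24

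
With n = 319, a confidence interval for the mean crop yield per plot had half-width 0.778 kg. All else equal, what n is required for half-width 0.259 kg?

Margin of error scales as 1/√n, so n₂ = n₁·(E₁/E₂)².
n₂ = 319 × (0.778/0.259)² = 319 × 9.023 = 2878.34
Round up: n₂ = 2879.

n = 2879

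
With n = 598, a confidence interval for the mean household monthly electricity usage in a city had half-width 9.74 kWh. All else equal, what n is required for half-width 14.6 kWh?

Margin of error scales as 1/√n, so n₂ = n₁·(E₁/E₂)².
n₂ = 598 × (9.74/14.6)² = 598 × 0.4451 = 266.17
Round up: n₂ = 267.

267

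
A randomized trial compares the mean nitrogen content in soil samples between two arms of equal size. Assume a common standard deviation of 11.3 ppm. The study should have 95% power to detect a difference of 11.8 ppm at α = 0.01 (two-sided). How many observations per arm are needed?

For two equal groups, n per group = 2·((z_{α/2} + z_β)·σ/δ)².
z_{α/2} = 2.576; z_β = 1.645 (power 95%).
n = 2 × (4.221 × 11.3 / 11.8)² = 2 × 16.34 = 32.68
Round up: n = 33 per group.

33 per group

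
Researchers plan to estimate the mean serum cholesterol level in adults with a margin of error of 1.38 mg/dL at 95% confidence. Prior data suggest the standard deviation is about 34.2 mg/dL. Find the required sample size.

n = 2360

For a mean, the margin of error is E = z·σ/√n, so n = (zσ/E)².
At 95% confidence, z = 1.960.
n = (1.960 × 34.2 / 1.38)² = 2359.43
Round up: n = 2360.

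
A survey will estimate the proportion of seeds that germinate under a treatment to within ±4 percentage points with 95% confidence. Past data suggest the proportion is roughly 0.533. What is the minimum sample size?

598

For a proportion with margin E = 0.04 at 95% confidence, z = 1.960.
n = p̂(1−p̂)(z/E)² = 0.533 × 0.467 × (1.960/0.04)² = 597.64
Round up: n = 598.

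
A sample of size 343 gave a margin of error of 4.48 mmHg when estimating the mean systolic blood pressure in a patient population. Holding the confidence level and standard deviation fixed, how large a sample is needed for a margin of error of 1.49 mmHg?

n = 3101

Margin of error scales as 1/√n, so n₂ = n₁·(E₁/E₂)².
n₂ = 343 × (4.48/1.49)² = 343 × 9.04 = 3100.72
Round up: n₂ = 3101.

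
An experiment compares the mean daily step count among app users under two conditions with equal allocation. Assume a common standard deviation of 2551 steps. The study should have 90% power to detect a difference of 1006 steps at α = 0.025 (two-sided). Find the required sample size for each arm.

For two equal groups, n per group = 2·((z_{α/2} + z_β)·σ/δ)².
z_{α/2} = 2.241; z_β = 1.282 (power 90%).
n = 2 × (3.523 × 2551 / 1006)² = 2 × 79.81 = 159.62
Round up: n = 160 per group.

160 per group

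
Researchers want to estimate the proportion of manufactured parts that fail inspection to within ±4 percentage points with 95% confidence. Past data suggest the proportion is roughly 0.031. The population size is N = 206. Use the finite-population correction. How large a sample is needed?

n = 54

For a proportion with margin E = 0.04 at 95% confidence, z = 1.960.
n = p̂(1−p̂)(z/E)² = 0.031 × 0.969 × (1.960/0.04)² = 72.12 — call this n₀.
Finite-population correction with N = 206: n = n₀ / (1 + (n₀−1)/N) = 72.12 / 1.345 = 53.62
Round up: n = 54.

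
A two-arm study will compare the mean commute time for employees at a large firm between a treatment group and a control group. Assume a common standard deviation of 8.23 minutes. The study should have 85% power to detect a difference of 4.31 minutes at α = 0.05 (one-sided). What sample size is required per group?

For two equal groups, n per group = 2·((z_α + z_β)·σ/δ)².
z_α = 1.645; z_β = 1.036 (power 85%).
n = 2 × (2.681 × 8.23 / 4.31)² = 2 × 26.21 = 52.42
Round up: n = 53 per group.

53 per group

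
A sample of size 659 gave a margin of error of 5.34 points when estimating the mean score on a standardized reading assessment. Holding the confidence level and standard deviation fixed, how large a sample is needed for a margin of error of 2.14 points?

Margin of error scales as 1/√n, so n₂ = n₁·(E₁/E₂)².
n₂ = 659 × (5.34/2.14)² = 659 × 6.227 = 4103.59
Round up: n₂ = 4104.

n = 4104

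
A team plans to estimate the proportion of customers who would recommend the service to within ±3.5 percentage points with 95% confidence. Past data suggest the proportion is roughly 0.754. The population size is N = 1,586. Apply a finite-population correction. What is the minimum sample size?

For a proportion with margin E = 0.035 at 95% confidence, z = 1.960.
n = p̂(1−p̂)(z/E)² = 0.754 × 0.246 × (1.960/0.035)² = 581.68 — call this n₀.
Finite-population correction with N = 1,586: n = n₀ / (1 + (n₀−1)/N) = 581.68 / 1.366 = 425.83
Round up: n = 426.

n = 426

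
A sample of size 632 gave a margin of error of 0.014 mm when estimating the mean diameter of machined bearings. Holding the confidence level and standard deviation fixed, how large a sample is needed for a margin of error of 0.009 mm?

n = 1530

Margin of error scales as 1/√n, so n₂ = n₁·(E₁/E₂)².
n₂ = 632 × (0.014/0.009)² = 632 × 2.42 = 1529.44
Round up: n₂ = 1530.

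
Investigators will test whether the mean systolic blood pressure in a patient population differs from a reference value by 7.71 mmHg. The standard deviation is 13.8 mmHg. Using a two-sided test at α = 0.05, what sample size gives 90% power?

34

For a one-sample z-test, n = ((z_{α/2} + z_β)·σ/δ)².
z_{α/2} = 1.960 (two-sided α = 0.05); z_β = 1.282 (power 90% → β = 0.1).
n = (3.242 × 13.8 / 7.71)² = 33.67
Round up: n = 34.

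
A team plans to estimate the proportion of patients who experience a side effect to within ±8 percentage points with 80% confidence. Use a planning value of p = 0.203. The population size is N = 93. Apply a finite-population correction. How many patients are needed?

29

For a proportion with margin E = 0.08 at 80% confidence, z = 1.282.
n = p̂(1−p̂)(z/E)² = 0.203 × 0.797 × (1.282/0.08)² = 41.55 — call this n₀.
Finite-population correction with N = 93: n = n₀ / (1 + (n₀−1)/N) = 41.55 / 1.436 = 28.93
Round up: n = 29.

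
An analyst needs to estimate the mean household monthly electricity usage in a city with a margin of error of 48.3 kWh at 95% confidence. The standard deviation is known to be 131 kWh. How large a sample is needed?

29

For a mean, the margin of error is E = z·σ/√n, so n = (zσ/E)².
At 95% confidence, z = 1.960.
n = (1.960 × 131 / 48.3)² = 28.26
Round up: n = 29.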